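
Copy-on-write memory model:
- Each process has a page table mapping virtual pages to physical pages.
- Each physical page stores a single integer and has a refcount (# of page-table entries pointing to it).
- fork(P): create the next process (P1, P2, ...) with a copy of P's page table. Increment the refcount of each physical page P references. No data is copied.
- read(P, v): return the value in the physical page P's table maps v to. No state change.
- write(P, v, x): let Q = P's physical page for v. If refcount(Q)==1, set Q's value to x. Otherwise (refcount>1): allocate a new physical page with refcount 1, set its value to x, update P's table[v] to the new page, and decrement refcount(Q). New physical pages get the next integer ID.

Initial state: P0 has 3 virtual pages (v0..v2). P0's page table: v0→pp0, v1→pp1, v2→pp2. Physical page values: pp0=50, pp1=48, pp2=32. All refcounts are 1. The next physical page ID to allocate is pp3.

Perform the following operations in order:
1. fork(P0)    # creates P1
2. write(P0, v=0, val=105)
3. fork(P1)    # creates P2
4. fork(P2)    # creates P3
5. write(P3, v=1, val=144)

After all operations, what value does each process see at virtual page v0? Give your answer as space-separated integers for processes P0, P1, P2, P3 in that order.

Answer: 105 50 50 50

Derivation:
Op 1: fork(P0) -> P1. 3 ppages; refcounts: pp0:2 pp1:2 pp2:2
Op 2: write(P0, v0, 105). refcount(pp0)=2>1 -> COPY to pp3. 4 ppages; refcounts: pp0:1 pp1:2 pp2:2 pp3:1
Op 3: fork(P1) -> P2. 4 ppages; refcounts: pp0:2 pp1:3 pp2:3 pp3:1
Op 4: fork(P2) -> P3. 4 ppages; refcounts: pp0:3 pp1:4 pp2:4 pp3:1
Op 5: write(P3, v1, 144). refcount(pp1)=4>1 -> COPY to pp4. 5 ppages; refcounts: pp0:3 pp1:3 pp2:4 pp3:1 pp4:1
P0: v0 -> pp3 = 105
P1: v0 -> pp0 = 50
P2: v0 -> pp0 = 50
P3: v0 -> pp0 = 50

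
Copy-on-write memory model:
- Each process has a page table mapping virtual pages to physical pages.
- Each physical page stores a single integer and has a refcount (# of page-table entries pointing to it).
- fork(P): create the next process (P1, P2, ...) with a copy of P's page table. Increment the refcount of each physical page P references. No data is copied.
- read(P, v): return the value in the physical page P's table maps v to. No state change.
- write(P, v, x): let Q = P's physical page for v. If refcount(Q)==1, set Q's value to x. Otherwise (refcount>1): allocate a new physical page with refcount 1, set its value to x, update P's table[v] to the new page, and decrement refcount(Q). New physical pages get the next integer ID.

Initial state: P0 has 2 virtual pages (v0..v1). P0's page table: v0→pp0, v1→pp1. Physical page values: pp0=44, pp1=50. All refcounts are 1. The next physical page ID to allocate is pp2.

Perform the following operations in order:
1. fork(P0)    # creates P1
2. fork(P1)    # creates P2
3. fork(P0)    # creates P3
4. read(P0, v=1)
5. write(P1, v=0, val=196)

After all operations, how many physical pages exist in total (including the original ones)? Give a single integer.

Op 1: fork(P0) -> P1. 2 ppages; refcounts: pp0:2 pp1:2
Op 2: fork(P1) -> P2. 2 ppages; refcounts: pp0:3 pp1:3
Op 3: fork(P0) -> P3. 2 ppages; refcounts: pp0:4 pp1:4
Op 4: read(P0, v1) -> 50. No state change.
Op 5: write(P1, v0, 196). refcount(pp0)=4>1 -> COPY to pp2. 3 ppages; refcounts: pp0:3 pp1:4 pp2:1

Answer: 3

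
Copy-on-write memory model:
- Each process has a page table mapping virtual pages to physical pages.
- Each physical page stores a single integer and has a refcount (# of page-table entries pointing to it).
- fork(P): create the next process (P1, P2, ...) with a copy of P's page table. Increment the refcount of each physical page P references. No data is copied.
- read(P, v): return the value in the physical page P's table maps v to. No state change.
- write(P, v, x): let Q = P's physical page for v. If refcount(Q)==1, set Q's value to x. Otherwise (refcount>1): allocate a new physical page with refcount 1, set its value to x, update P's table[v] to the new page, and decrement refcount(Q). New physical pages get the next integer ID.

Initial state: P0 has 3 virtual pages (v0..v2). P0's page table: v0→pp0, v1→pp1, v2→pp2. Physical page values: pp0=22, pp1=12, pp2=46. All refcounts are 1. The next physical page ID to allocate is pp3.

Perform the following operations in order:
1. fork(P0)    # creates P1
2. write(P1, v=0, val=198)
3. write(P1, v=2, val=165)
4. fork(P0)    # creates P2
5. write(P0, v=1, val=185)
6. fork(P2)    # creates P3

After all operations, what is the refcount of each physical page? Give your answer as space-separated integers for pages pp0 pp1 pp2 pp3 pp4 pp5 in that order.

Op 1: fork(P0) -> P1. 3 ppages; refcounts: pp0:2 pp1:2 pp2:2
Op 2: write(P1, v0, 198). refcount(pp0)=2>1 -> COPY to pp3. 4 ppages; refcounts: pp0:1 pp1:2 pp2:2 pp3:1
Op 3: write(P1, v2, 165). refcount(pp2)=2>1 -> COPY to pp4. 5 ppages; refcounts: pp0:1 pp1:2 pp2:1 pp3:1 pp4:1
Op 4: fork(P0) -> P2. 5 ppages; refcounts: pp0:2 pp1:3 pp2:2 pp3:1 pp4:1
Op 5: write(P0, v1, 185). refcount(pp1)=3>1 -> COPY to pp5. 6 ppages; refcounts: pp0:2 pp1:2 pp2:2 pp3:1 pp4:1 pp5:1
Op 6: fork(P2) -> P3. 6 ppages; refcounts: pp0:3 pp1:3 pp2:3 pp3:1 pp4:1 pp5:1

Answer: 3 3 3 1 1 1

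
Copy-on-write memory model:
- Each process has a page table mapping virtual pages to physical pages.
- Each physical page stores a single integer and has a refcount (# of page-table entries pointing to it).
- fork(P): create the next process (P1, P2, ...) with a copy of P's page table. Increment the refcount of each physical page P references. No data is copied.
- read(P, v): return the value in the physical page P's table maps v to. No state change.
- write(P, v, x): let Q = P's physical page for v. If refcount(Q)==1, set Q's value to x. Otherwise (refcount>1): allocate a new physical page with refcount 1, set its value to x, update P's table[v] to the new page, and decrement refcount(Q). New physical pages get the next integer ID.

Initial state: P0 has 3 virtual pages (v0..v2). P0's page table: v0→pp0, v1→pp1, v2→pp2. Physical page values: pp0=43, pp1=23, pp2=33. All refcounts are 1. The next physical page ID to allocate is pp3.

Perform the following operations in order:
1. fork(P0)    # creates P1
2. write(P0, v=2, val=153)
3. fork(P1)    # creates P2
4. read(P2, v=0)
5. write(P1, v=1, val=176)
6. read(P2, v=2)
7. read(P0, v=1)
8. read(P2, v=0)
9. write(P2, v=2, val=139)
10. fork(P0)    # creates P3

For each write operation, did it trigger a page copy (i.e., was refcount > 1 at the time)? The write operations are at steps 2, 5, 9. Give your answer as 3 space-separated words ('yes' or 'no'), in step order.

Op 1: fork(P0) -> P1. 3 ppages; refcounts: pp0:2 pp1:2 pp2:2
Op 2: write(P0, v2, 153). refcount(pp2)=2>1 -> COPY to pp3. 4 ppages; refcounts: pp0:2 pp1:2 pp2:1 pp3:1
Op 3: fork(P1) -> P2. 4 ppages; refcounts: pp0:3 pp1:3 pp2:2 pp3:1
Op 4: read(P2, v0) -> 43. No state change.
Op 5: write(P1, v1, 176). refcount(pp1)=3>1 -> COPY to pp4. 5 ppages; refcounts: pp0:3 pp1:2 pp2:2 pp3:1 pp4:1
Op 6: read(P2, v2) -> 33. No state change.
Op 7: read(P0, v1) -> 23. No state change.
Op 8: read(P2, v0) -> 43. No state change.
Op 9: write(P2, v2, 139). refcount(pp2)=2>1 -> COPY to pp5. 6 ppages; refcounts: pp0:3 pp1:2 pp2:1 pp3:1 pp4:1 pp5:1
Op 10: fork(P0) -> P3. 6 ppages; refcounts: pp0:4 pp1:3 pp2:1 pp3:2 pp4:1 pp5:1

yes yes yes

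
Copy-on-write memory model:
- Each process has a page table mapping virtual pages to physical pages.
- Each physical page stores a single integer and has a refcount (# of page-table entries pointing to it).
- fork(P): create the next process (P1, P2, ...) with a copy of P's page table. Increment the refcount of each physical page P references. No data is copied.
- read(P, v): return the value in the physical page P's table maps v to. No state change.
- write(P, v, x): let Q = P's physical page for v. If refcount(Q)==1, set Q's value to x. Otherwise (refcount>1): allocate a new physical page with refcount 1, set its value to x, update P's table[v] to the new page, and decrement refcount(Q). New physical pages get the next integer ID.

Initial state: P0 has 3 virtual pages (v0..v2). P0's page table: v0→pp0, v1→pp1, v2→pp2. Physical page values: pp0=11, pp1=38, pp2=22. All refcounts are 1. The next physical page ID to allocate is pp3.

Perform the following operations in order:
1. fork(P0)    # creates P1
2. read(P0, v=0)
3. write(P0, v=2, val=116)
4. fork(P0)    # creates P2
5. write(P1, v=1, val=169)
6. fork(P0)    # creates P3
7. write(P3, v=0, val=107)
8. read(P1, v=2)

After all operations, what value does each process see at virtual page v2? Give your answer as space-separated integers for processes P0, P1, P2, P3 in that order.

Answer: 116 22 116 116

Derivation:
Op 1: fork(P0) -> P1. 3 ppages; refcounts: pp0:2 pp1:2 pp2:2
Op 2: read(P0, v0) -> 11. No state change.
Op 3: write(P0, v2, 116). refcount(pp2)=2>1 -> COPY to pp3. 4 ppages; refcounts: pp0:2 pp1:2 pp2:1 pp3:1
Op 4: fork(P0) -> P2. 4 ppages; refcounts: pp0:3 pp1:3 pp2:1 pp3:2
Op 5: write(P1, v1, 169). refcount(pp1)=3>1 -> COPY to pp4. 5 ppages; refcounts: pp0:3 pp1:2 pp2:1 pp3:2 pp4:1
Op 6: fork(P0) -> P3. 5 ppages; refcounts: pp0:4 pp1:3 pp2:1 pp3:3 pp4:1
Op 7: write(P3, v0, 107). refcount(pp0)=4>1 -> COPY to pp5. 6 ppages; refcounts: pp0:3 pp1:3 pp2:1 pp3:3 pp4:1 pp5:1
Op 8: read(P1, v2) -> 22. No state change.
P0: v2 -> pp3 = 116
P1: v2 -> pp2 = 22
P2: v2 -> pp3 = 116
P3: v2 -> pp3 = 116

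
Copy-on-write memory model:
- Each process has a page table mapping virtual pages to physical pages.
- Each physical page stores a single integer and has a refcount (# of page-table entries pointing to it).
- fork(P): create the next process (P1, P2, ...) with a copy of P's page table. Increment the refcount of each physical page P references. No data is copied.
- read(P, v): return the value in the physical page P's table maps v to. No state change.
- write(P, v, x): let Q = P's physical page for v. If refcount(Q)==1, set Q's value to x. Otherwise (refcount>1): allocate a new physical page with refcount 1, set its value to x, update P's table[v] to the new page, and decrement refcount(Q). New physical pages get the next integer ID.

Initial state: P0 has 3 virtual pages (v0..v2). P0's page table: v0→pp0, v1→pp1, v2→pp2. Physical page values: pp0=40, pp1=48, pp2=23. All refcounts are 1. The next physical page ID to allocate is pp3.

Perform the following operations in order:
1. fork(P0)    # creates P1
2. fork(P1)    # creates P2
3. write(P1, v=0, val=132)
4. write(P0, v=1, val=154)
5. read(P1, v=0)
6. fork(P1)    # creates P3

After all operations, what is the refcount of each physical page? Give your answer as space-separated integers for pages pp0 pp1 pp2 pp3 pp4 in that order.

Answer: 2 3 4 2 1

Derivation:
Op 1: fork(P0) -> P1. 3 ppages; refcounts: pp0:2 pp1:2 pp2:2
Op 2: fork(P1) -> P2. 3 ppages; refcounts: pp0:3 pp1:3 pp2:3
Op 3: write(P1, v0, 132). refcount(pp0)=3>1 -> COPY to pp3. 4 ppages; refcounts: pp0:2 pp1:3 pp2:3 pp3:1
Op 4: write(P0, v1, 154). refcount(pp1)=3>1 -> COPY to pp4. 5 ppages; refcounts: pp0:2 pp1:2 pp2:3 pp3:1 pp4:1
Op 5: read(P1, v0) -> 132. No state change.
Op 6: fork(P1) -> P3. 5 ppages; refcounts: pp0:2 pp1:3 pp2:4 pp3:2 pp4:1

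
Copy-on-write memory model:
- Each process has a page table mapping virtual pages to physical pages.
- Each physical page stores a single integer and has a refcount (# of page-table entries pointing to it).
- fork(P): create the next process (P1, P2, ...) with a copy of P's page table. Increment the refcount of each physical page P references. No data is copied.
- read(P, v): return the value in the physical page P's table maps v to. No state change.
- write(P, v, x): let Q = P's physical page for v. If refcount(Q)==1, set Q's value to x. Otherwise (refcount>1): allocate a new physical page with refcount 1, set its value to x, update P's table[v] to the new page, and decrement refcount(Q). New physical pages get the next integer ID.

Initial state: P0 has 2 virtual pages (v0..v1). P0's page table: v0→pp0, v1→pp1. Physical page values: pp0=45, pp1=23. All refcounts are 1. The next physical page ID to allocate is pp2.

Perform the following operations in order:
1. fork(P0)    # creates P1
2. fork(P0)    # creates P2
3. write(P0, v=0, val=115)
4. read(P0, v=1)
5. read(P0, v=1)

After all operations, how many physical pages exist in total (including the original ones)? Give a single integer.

Op 1: fork(P0) -> P1. 2 ppages; refcounts: pp0:2 pp1:2
Op 2: fork(P0) -> P2. 2 ppages; refcounts: pp0:3 pp1:3
Op 3: write(P0, v0, 115). refcount(pp0)=3>1 -> COPY to pp2. 3 ppages; refcounts: pp0:2 pp1:3 pp2:1
Op 4: read(P0, v1) -> 23. No state change.
Op 5: read(P0, v1) -> 23. No state change.

Answer: 3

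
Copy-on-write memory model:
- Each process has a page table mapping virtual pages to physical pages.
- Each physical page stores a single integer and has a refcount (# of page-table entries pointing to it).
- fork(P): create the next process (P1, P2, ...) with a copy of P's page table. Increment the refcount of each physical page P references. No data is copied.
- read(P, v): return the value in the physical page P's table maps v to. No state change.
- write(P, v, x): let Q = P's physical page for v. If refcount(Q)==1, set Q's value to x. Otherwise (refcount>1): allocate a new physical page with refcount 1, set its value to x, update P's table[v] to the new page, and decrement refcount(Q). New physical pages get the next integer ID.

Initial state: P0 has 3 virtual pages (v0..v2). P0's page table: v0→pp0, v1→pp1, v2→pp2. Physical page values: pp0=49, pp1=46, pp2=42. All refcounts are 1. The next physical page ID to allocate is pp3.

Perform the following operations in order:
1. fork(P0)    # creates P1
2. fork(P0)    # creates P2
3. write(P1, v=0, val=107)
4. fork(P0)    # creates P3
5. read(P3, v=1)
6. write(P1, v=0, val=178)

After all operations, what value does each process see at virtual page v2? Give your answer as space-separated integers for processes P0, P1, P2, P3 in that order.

Answer: 42 42 42 42

Derivation:
Op 1: fork(P0) -> P1. 3 ppages; refcounts: pp0:2 pp1:2 pp2:2
Op 2: fork(P0) -> P2. 3 ppages; refcounts: pp0:3 pp1:3 pp2:3
Op 3: write(P1, v0, 107). refcount(pp0)=3>1 -> COPY to pp3. 4 ppages; refcounts: pp0:2 pp1:3 pp2:3 pp3:1
Op 4: fork(P0) -> P3. 4 ppages; refcounts: pp0:3 pp1:4 pp2:4 pp3:1
Op 5: read(P3, v1) -> 46. No state change.
Op 6: write(P1, v0, 178). refcount(pp3)=1 -> write in place. 4 ppages; refcounts: pp0:3 pp1:4 pp2:4 pp3:1
P0: v2 -> pp2 = 42
P1: v2 -> pp2 = 42
P2: v2 -> pp2 = 42
P3: v2 -> pp2 = 42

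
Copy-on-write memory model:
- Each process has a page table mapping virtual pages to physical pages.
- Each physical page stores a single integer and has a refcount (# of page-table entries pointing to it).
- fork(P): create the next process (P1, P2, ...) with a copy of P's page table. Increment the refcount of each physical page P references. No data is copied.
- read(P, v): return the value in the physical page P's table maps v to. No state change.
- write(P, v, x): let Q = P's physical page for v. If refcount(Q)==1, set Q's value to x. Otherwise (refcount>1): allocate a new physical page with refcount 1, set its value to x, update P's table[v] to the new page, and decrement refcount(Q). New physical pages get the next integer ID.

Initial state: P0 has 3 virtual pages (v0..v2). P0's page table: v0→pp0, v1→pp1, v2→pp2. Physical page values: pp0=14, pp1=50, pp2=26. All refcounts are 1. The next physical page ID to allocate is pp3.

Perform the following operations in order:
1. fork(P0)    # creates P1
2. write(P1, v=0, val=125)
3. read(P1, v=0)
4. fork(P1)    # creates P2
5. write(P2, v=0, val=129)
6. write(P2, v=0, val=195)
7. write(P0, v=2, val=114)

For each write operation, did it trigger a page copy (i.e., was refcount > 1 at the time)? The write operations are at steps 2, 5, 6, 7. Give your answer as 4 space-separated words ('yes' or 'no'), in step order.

Op 1: fork(P0) -> P1. 3 ppages; refcounts: pp0:2 pp1:2 pp2:2
Op 2: write(P1, v0, 125). refcount(pp0)=2>1 -> COPY to pp3. 4 ppages; refcounts: pp0:1 pp1:2 pp2:2 pp3:1
Op 3: read(P1, v0) -> 125. No state change.
Op 4: fork(P1) -> P2. 4 ppages; refcounts: pp0:1 pp1:3 pp2:3 pp3:2
Op 5: write(P2, v0, 129). refcount(pp3)=2>1 -> COPY to pp4. 5 ppages; refcounts: pp0:1 pp1:3 pp2:3 pp3:1 pp4:1
Op 6: write(P2, v0, 195). refcount(pp4)=1 -> write in place. 5 ppages; refcounts: pp0:1 pp1:3 pp2:3 pp3:1 pp4:1
Op 7: write(P0, v2, 114). refcount(pp2)=3>1 -> COPY to pp5. 6 ppages; refcounts: pp0:1 pp1:3 pp2:2 pp3:1 pp4:1 pp5:1

yes yes no yes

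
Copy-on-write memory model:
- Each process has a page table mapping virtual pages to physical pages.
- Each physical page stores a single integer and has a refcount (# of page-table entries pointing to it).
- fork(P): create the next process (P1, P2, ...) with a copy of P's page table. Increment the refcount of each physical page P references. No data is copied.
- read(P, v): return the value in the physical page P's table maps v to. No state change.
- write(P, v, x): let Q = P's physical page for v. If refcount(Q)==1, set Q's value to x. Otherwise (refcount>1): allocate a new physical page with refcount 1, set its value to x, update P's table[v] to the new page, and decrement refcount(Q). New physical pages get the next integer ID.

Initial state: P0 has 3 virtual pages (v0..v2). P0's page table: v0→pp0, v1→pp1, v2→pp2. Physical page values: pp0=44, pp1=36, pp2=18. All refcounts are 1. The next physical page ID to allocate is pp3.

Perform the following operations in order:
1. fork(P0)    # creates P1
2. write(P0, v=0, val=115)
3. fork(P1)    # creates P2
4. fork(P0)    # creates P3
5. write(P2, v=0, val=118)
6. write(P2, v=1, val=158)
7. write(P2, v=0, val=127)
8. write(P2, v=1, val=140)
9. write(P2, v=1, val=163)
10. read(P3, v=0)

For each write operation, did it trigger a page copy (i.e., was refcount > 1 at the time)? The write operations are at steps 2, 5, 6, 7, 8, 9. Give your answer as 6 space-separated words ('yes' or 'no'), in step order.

Op 1: fork(P0) -> P1. 3 ppages; refcounts: pp0:2 pp1:2 pp2:2
Op 2: write(P0, v0, 115). refcount(pp0)=2>1 -> COPY to pp3. 4 ppages; refcounts: pp0:1 pp1:2 pp2:2 pp3:1
Op 3: fork(P1) -> P2. 4 ppages; refcounts: pp0:2 pp1:3 pp2:3 pp3:1
Op 4: fork(P0) -> P3. 4 ppages; refcounts: pp0:2 pp1:4 pp2:4 pp3:2
Op 5: write(P2, v0, 118). refcount(pp0)=2>1 -> COPY to pp4. 5 ppages; refcounts: pp0:1 pp1:4 pp2:4 pp3:2 pp4:1
Op 6: write(P2, v1, 158). refcount(pp1)=4>1 -> COPY to pp5. 6 ppages; refcounts: pp0:1 pp1:3 pp2:4 pp3:2 pp4:1 pp5:1
Op 7: write(P2, v0, 127). refcount(pp4)=1 -> write in place. 6 ppages; refcounts: pp0:1 pp1:3 pp2:4 pp3:2 pp4:1 pp5:1
Op 8: write(P2, v1, 140). refcount(pp5)=1 -> write in place. 6 ppages; refcounts: pp0:1 pp1:3 pp2:4 pp3:2 pp4:1 pp5:1
Op 9: write(P2, v1, 163). refcount(pp5)=1 -> write in place. 6 ppages; refcounts: pp0:1 pp1:3 pp2:4 pp3:2 pp4:1 pp5:1
Op 10: read(P3, v0) -> 115. No state change.

yes yes yes no no no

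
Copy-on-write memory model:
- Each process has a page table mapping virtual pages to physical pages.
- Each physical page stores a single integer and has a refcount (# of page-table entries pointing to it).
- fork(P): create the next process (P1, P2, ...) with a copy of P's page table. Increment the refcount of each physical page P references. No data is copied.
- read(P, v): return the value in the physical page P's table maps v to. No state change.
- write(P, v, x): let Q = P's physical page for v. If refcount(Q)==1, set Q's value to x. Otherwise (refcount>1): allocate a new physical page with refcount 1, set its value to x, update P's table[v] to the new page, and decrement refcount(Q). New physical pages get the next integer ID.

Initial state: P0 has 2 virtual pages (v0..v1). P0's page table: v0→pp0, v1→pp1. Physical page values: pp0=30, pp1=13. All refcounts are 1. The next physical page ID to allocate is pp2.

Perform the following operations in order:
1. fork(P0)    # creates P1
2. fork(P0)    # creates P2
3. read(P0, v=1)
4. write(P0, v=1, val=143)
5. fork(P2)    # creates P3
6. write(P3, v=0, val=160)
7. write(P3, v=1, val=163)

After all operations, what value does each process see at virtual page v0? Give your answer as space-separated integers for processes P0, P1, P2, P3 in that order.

Answer: 30 30 30 160

Derivation:
Op 1: fork(P0) -> P1. 2 ppages; refcounts: pp0:2 pp1:2
Op 2: fork(P0) -> P2. 2 ppages; refcounts: pp0:3 pp1:3
Op 3: read(P0, v1) -> 13. No state change.
Op 4: write(P0, v1, 143). refcount(pp1)=3>1 -> COPY to pp2. 3 ppages; refcounts: pp0:3 pp1:2 pp2:1
Op 5: fork(P2) -> P3. 3 ppages; refcounts: pp0:4 pp1:3 pp2:1
Op 6: write(P3, v0, 160). refcount(pp0)=4>1 -> COPY to pp3. 4 ppages; refcounts: pp0:3 pp1:3 pp2:1 pp3:1
Op 7: write(P3, v1, 163). refcount(pp1)=3>1 -> COPY to pp4. 5 ppages; refcounts: pp0:3 pp1:2 pp2:1 pp3:1 pp4:1
P0: v0 -> pp0 = 30
P1: v0 -> pp0 = 30
P2: v0 -> pp0 = 30
P3: v0 -> pp3 = 160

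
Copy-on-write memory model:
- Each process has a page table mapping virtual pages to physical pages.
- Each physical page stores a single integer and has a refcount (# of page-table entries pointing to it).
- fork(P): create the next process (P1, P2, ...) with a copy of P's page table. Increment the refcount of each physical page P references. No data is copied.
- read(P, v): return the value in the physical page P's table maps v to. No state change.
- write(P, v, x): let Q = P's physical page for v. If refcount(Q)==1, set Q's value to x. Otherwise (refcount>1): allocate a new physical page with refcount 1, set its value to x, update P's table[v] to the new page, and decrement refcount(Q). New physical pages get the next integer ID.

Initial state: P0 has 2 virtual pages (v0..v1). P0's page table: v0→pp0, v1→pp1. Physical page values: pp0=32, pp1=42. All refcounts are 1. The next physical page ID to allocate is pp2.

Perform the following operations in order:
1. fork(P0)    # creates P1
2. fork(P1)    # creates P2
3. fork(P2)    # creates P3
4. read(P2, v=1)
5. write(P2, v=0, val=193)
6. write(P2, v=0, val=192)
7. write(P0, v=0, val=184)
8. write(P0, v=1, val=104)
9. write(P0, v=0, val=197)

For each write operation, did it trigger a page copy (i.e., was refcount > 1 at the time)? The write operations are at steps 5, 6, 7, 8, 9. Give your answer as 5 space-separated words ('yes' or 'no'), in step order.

Op 1: fork(P0) -> P1. 2 ppages; refcounts: pp0:2 pp1:2
Op 2: fork(P1) -> P2. 2 ppages; refcounts: pp0:3 pp1:3
Op 3: fork(P2) -> P3. 2 ppages; refcounts: pp0:4 pp1:4
Op 4: read(P2, v1) -> 42. No state change.
Op 5: write(P2, v0, 193). refcount(pp0)=4>1 -> COPY to pp2. 3 ppages; refcounts: pp0:3 pp1:4 pp2:1
Op 6: write(P2, v0, 192). refcount(pp2)=1 -> write in place. 3 ppages; refcounts: pp0:3 pp1:4 pp2:1
Op 7: write(P0, v0, 184). refcount(pp0)=3>1 -> COPY to pp3. 4 ppages; refcounts: pp0:2 pp1:4 pp2:1 pp3:1
Op 8: write(P0, v1, 104). refcount(pp1)=4>1 -> COPY to pp4. 5 ppages; refcounts: pp0:2 pp1:3 pp2:1 pp3:1 pp4:1
Op 9: write(P0, v0, 197). refcount(pp3)=1 -> write in place. 5 ppages; refcounts: pp0:2 pp1:3 pp2:1 pp3:1 pp4:1

yes no yes yes no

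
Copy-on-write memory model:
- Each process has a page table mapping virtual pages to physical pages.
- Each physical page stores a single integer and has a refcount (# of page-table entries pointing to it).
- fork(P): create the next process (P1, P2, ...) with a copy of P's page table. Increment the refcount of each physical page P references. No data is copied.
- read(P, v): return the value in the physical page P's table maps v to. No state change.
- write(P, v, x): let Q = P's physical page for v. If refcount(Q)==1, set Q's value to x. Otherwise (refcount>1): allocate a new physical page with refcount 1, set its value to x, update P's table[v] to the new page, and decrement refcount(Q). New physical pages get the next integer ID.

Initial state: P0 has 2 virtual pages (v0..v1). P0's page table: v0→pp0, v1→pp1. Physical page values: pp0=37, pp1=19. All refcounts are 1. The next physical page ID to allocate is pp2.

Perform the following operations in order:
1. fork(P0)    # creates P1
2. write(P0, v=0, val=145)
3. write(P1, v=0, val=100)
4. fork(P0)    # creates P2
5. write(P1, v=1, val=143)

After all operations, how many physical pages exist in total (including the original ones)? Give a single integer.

Op 1: fork(P0) -> P1. 2 ppages; refcounts: pp0:2 pp1:2
Op 2: write(P0, v0, 145). refcount(pp0)=2>1 -> COPY to pp2. 3 ppages; refcounts: pp0:1 pp1:2 pp2:1
Op 3: write(P1, v0, 100). refcount(pp0)=1 -> write in place. 3 ppages; refcounts: pp0:1 pp1:2 pp2:1
Op 4: fork(P0) -> P2. 3 ppages; refcounts: pp0:1 pp1:3 pp2:2
Op 5: write(P1, v1, 143). refcount(pp1)=3>1 -> COPY to pp3. 4 ppages; refcounts: pp0:1 pp1:2 pp2:2 pp3:1

Answer: 4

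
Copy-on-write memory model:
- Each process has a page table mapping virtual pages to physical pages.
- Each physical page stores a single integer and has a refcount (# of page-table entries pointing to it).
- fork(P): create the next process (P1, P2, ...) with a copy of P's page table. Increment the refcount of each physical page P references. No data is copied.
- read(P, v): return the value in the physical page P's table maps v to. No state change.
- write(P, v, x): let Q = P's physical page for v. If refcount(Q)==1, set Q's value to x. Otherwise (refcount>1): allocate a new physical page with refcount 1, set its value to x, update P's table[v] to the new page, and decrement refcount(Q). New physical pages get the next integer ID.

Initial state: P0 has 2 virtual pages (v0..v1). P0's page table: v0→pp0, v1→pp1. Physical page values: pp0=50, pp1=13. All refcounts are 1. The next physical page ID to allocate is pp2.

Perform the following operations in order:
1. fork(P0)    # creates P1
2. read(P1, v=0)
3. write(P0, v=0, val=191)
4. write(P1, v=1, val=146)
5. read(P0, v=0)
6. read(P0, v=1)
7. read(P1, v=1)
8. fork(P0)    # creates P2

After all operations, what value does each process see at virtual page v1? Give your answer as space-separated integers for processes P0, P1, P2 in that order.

Answer: 13 146 13

Derivation:
Op 1: fork(P0) -> P1. 2 ppages; refcounts: pp0:2 pp1:2
Op 2: read(P1, v0) -> 50. No state change.
Op 3: write(P0, v0, 191). refcount(pp0)=2>1 -> COPY to pp2. 3 ppages; refcounts: pp0:1 pp1:2 pp2:1
Op 4: write(P1, v1, 146). refcount(pp1)=2>1 -> COPY to pp3. 4 ppages; refcounts: pp0:1 pp1:1 pp2:1 pp3:1
Op 5: read(P0, v0) -> 191. No state change.
Op 6: read(P0, v1) -> 13. No state change.
Op 7: read(P1, v1) -> 146. No state change.
Op 8: fork(P0) -> P2. 4 ppages; refcounts: pp0:1 pp1:2 pp2:2 pp3:1
P0: v1 -> pp1 = 13
P1: v1 -> pp3 = 146
P2: v1 -> pp1 = 13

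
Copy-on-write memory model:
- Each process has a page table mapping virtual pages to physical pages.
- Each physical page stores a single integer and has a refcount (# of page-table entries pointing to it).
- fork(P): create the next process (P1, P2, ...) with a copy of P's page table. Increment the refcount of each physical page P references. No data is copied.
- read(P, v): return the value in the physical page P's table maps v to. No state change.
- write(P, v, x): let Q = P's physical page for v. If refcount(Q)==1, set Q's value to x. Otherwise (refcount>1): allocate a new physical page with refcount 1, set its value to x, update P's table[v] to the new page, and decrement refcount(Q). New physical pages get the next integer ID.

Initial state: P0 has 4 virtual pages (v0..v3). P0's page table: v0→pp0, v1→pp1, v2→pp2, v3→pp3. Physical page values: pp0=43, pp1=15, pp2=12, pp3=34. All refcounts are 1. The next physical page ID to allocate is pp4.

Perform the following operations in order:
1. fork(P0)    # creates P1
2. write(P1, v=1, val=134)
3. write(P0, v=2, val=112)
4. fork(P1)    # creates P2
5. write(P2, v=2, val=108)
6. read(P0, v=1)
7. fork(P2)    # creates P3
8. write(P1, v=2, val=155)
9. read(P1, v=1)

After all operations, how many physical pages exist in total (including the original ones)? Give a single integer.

Answer: 7

Derivation:
Op 1: fork(P0) -> P1. 4 ppages; refcounts: pp0:2 pp1:2 pp2:2 pp3:2
Op 2: write(P1, v1, 134). refcount(pp1)=2>1 -> COPY to pp4. 5 ppages; refcounts: pp0:2 pp1:1 pp2:2 pp3:2 pp4:1
Op 3: write(P0, v2, 112). refcount(pp2)=2>1 -> COPY to pp5. 6 ppages; refcounts: pp0:2 pp1:1 pp2:1 pp3:2 pp4:1 pp5:1
Op 4: fork(P1) -> P2. 6 ppages; refcounts: pp0:3 pp1:1 pp2:2 pp3:3 pp4:2 pp5:1
Op 5: write(P2, v2, 108). refcount(pp2)=2>1 -> COPY to pp6. 7 ppages; refcounts: pp0:3 pp1:1 pp2:1 pp3:3 pp4:2 pp5:1 pp6:1
Op 6: read(P0, v1) -> 15. No state change.
Op 7: fork(P2) -> P3. 7 ppages; refcounts: pp0:4 pp1:1 pp2:1 pp3:4 pp4:3 pp5:1 pp6:2
Op 8: write(P1, v2, 155). refcount(pp2)=1 -> write in place. 7 ppages; refcounts: pp0:4 pp1:1 pp2:1 pp3:4 pp4:3 pp5:1 pp6:2
Op 9: read(P1, v1) -> 134. No state change.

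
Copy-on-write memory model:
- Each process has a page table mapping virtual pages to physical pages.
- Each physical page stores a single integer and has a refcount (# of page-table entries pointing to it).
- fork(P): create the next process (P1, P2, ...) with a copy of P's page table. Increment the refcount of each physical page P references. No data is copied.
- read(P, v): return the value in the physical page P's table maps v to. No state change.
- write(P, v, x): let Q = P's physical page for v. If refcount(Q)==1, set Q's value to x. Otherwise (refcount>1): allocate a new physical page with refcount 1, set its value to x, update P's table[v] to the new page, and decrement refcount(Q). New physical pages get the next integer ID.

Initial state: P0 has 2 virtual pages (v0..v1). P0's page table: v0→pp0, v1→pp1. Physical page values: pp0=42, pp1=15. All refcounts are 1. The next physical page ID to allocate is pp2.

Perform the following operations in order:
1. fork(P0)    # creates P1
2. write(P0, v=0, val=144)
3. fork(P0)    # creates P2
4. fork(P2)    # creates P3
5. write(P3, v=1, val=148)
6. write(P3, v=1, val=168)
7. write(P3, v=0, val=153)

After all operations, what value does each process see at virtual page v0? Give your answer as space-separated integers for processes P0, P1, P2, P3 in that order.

Answer: 144 42 144 153

Derivation:
Op 1: fork(P0) -> P1. 2 ppages; refcounts: pp0:2 pp1:2
Op 2: write(P0, v0, 144). refcount(pp0)=2>1 -> COPY to pp2. 3 ppages; refcounts: pp0:1 pp1:2 pp2:1
Op 3: fork(P0) -> P2. 3 ppages; refcounts: pp0:1 pp1:3 pp2:2
Op 4: fork(P2) -> P3. 3 ppages; refcounts: pp0:1 pp1:4 pp2:3
Op 5: write(P3, v1, 148). refcount(pp1)=4>1 -> COPY to pp3. 4 ppages; refcounts: pp0:1 pp1:3 pp2:3 pp3:1
Op 6: write(P3, v1, 168). refcount(pp3)=1 -> write in place. 4 ppages; refcounts: pp0:1 pp1:3 pp2:3 pp3:1
Op 7: write(P3, v0, 153). refcount(pp2)=3>1 -> COPY to pp4. 5 ppages; refcounts: pp0:1 pp1:3 pp2:2 pp3:1 pp4:1
P0: v0 -> pp2 = 144
P1: v0 -> pp0 = 42
P2: v0 -> pp2 = 144
P3: v0 -> pp4 = 153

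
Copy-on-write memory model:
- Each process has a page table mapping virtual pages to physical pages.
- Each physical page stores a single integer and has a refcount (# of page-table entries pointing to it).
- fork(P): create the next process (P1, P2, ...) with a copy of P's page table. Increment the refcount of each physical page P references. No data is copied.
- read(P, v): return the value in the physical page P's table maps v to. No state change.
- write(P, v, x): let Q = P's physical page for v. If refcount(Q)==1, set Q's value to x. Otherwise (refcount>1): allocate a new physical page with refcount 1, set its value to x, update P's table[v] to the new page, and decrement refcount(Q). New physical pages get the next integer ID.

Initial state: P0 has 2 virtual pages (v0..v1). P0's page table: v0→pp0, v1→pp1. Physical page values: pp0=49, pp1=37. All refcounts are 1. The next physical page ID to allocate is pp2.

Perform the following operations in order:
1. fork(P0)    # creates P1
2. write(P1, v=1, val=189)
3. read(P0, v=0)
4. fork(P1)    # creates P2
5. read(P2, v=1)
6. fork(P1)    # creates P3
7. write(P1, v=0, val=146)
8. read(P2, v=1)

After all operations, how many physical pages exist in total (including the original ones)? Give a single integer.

Answer: 4

Derivation:
Op 1: fork(P0) -> P1. 2 ppages; refcounts: pp0:2 pp1:2
Op 2: write(P1, v1, 189). refcount(pp1)=2>1 -> COPY to pp2. 3 ppages; refcounts: pp0:2 pp1:1 pp2:1
Op 3: read(P0, v0) -> 49. No state change.
Op 4: fork(P1) -> P2. 3 ppages; refcounts: pp0:3 pp1:1 pp2:2
Op 5: read(P2, v1) -> 189. No state change.
Op 6: fork(P1) -> P3. 3 ppages; refcounts: pp0:4 pp1:1 pp2:3
Op 7: write(P1, v0, 146). refcount(pp0)=4>1 -> COPY to pp3. 4 ppages; refcounts: pp0:3 pp1:1 pp2:3 pp3:1
Op 8: read(P2, v1) -> 189. No state change.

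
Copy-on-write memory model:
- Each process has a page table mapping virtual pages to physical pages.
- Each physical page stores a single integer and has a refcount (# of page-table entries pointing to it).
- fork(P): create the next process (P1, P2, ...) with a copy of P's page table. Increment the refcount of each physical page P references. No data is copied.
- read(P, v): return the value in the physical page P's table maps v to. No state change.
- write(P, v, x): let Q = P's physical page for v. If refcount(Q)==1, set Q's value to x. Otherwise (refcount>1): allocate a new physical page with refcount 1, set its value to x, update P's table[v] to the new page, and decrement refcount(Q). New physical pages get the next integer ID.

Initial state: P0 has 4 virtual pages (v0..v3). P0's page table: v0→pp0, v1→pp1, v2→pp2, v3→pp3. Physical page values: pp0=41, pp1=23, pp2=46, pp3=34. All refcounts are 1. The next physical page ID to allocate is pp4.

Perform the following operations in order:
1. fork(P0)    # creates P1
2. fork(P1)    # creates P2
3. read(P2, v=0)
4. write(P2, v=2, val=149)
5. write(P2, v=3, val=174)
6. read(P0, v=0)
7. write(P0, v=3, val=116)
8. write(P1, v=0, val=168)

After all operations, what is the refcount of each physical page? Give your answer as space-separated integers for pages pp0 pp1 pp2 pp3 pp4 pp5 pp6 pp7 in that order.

Op 1: fork(P0) -> P1. 4 ppages; refcounts: pp0:2 pp1:2 pp2:2 pp3:2
Op 2: fork(P1) -> P2. 4 ppages; refcounts: pp0:3 pp1:3 pp2:3 pp3:3
Op 3: read(P2, v0) -> 41. No state change.
Op 4: write(P2, v2, 149). refcount(pp2)=3>1 -> COPY to pp4. 5 ppages; refcounts: pp0:3 pp1:3 pp2:2 pp3:3 pp4:1
Op 5: write(P2, v3, 174). refcount(pp3)=3>1 -> COPY to pp5. 6 ppages; refcounts: pp0:3 pp1:3 pp2:2 pp3:2 pp4:1 pp5:1
Op 6: read(P0, v0) -> 41. No state change.
Op 7: write(P0, v3, 116). refcount(pp3)=2>1 -> COPY to pp6. 7 ppages; refcounts: pp0:3 pp1:3 pp2:2 pp3:1 pp4:1 pp5:1 pp6:1
Op 8: write(P1, v0, 168). refcount(pp0)=3>1 -> COPY to pp7. 8 ppages; refcounts: pp0:2 pp1:3 pp2:2 pp3:1 pp4:1 pp5:1 pp6:1 pp7:1

Answer: 2 3 2 1 1 1 1 1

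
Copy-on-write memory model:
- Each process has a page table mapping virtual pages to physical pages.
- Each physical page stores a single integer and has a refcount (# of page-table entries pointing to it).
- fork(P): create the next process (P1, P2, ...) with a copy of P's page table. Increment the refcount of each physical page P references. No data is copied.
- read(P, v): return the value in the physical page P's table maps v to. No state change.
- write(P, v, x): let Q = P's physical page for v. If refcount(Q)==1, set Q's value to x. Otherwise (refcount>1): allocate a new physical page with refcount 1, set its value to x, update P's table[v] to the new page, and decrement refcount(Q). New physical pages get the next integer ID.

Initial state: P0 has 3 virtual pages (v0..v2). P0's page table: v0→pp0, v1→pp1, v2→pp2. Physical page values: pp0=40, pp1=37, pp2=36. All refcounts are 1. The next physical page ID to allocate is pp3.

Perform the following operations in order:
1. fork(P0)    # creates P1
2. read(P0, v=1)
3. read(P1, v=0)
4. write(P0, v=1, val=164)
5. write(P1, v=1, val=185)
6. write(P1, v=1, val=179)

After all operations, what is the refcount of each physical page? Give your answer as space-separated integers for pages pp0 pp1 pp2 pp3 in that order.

Answer: 2 1 2 1

Derivation:
Op 1: fork(P0) -> P1. 3 ppages; refcounts: pp0:2 pp1:2 pp2:2
Op 2: read(P0, v1) -> 37. No state change.
Op 3: read(P1, v0) -> 40. No state change.
Op 4: write(P0, v1, 164). refcount(pp1)=2>1 -> COPY to pp3. 4 ppages; refcounts: pp0:2 pp1:1 pp2:2 pp3:1
Op 5: write(P1, v1, 185). refcount(pp1)=1 -> write in place. 4 ppages; refcounts: pp0:2 pp1:1 pp2:2 pp3:1
Op 6: write(P1, v1, 179). refcount(pp1)=1 -> write in place. 4 ppages; refcounts: pp0:2 pp1:1 pp2:2 pp3:1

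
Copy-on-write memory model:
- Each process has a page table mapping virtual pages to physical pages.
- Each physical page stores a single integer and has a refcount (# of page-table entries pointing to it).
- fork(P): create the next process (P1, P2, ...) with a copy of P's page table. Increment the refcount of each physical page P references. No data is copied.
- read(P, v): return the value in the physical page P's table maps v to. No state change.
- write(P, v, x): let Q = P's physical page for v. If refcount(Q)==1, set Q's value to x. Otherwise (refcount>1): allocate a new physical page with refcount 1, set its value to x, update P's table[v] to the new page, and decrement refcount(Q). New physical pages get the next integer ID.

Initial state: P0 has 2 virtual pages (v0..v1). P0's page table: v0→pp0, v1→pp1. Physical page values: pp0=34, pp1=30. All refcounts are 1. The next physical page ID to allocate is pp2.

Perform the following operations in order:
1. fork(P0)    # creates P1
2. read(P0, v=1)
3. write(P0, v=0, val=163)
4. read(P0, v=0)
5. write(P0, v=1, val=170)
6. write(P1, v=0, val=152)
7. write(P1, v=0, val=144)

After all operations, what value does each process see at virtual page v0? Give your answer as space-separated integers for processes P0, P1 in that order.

Op 1: fork(P0) -> P1. 2 ppages; refcounts: pp0:2 pp1:2
Op 2: read(P0, v1) -> 30. No state change.
Op 3: write(P0, v0, 163). refcount(pp0)=2>1 -> COPY to pp2. 3 ppages; refcounts: pp0:1 pp1:2 pp2:1
Op 4: read(P0, v0) -> 163. No state change.
Op 5: write(P0, v1, 170). refcount(pp1)=2>1 -> COPY to pp3. 4 ppages; refcounts: pp0:1 pp1:1 pp2:1 pp3:1
Op 6: write(P1, v0, 152). refcount(pp0)=1 -> write in place. 4 ppages; refcounts: pp0:1 pp1:1 pp2:1 pp3:1
Op 7: write(P1, v0, 144). refcount(pp0)=1 -> write in place. 4 ppages; refcounts: pp0:1 pp1:1 pp2:1 pp3:1
P0: v0 -> pp2 = 163
P1: v0 -> pp0 = 144

Answer: 163 144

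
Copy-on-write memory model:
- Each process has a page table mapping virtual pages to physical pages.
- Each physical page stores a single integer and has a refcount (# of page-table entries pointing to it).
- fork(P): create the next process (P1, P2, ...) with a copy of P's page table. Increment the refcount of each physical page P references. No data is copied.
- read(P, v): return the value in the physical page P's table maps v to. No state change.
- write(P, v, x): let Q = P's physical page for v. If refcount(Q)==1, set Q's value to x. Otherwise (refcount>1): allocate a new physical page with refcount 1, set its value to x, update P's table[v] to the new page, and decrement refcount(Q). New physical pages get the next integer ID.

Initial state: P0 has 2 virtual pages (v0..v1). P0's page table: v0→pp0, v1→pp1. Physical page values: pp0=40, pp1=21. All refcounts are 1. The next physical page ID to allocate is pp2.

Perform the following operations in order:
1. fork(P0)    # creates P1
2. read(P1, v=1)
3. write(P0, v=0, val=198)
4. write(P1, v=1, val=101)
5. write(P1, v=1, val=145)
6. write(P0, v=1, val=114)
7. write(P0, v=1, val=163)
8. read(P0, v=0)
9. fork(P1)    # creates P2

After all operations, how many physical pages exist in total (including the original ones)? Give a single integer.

Op 1: fork(P0) -> P1. 2 ppages; refcounts: pp0:2 pp1:2
Op 2: read(P1, v1) -> 21. No state change.
Op 3: write(P0, v0, 198). refcount(pp0)=2>1 -> COPY to pp2. 3 ppages; refcounts: pp0:1 pp1:2 pp2:1
Op 4: write(P1, v1, 101). refcount(pp1)=2>1 -> COPY to pp3. 4 ppages; refcounts: pp0:1 pp1:1 pp2:1 pp3:1
Op 5: write(P1, v1, 145). refcount(pp3)=1 -> write in place. 4 ppages; refcounts: pp0:1 pp1:1 pp2:1 pp3:1
Op 6: write(P0, v1, 114). refcount(pp1)=1 -> write in place. 4 ppages; refcounts: pp0:1 pp1:1 pp2:1 pp3:1
Op 7: write(P0, v1, 163). refcount(pp1)=1 -> write in place. 4 ppages; refcounts: pp0:1 pp1:1 pp2:1 pp3:1
Op 8: read(P0, v0) -> 198. No state change.
Op 9: fork(P1) -> P2. 4 ppages; refcounts: pp0:2 pp1:1 pp2:1 pp3:2

Answer: 4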